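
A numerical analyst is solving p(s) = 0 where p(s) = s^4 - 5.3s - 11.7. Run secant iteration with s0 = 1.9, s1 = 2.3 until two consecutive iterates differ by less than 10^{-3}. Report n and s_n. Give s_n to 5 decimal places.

n = 5, s_n = 2.19824

p(1.9) = -8.7379000, p(2.3) = 4.0941000
s2 = 2.3000000 − 4.0941000·(0.4000000)/(12.8320000) = 2.1723784;  |Δ| = 0.1276216
p(2.1723784) = -0.9424924
s3 = 2.1723784 − (-0.9424924)·(-0.1276216)/(-5.0365924) = 2.1962601;  |Δ| = 0.0238817
p(2.1962601) = -0.0734618
s4 = 2.1962601 − (-0.0734618)·(0.0238817)/(0.8690306) = 2.1982789;  |Δ| = 0.0020188
p(2.1982789) = 0.0015033
s5 = 2.1982789 − 0.0015033·(0.0020188)/(0.0749650) = 2.1982384;  |Δ| = 0.0000405
|s5 − s4| = 0.0000405 < 10^{-3}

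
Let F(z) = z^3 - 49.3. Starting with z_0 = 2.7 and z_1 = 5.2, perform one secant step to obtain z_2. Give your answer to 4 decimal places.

3.3123

F(2.7) = -29.617000, F(5.2) = 91.308000
z_2 = 5.200000 − 91.308000·(5.200000 − 2.700000) / (91.308000 − (-29.617000)) = 5.200000 − (228.270000)/(120.925000) = 3.312301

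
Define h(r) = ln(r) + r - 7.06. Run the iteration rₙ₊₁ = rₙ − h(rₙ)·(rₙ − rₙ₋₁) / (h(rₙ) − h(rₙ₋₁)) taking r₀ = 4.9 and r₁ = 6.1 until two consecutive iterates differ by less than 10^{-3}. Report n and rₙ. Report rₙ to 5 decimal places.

n = 4, rₙ = 5.37773

h(4.9) = -0.5707648, h(6.1) = 0.8482888
r₂ = 6.1000000 − 0.8482888·(1.2000000)/(1.4190536) = 5.3826581;  |Δ| = 0.7173419
h(5.3826581) = 0.0058405
r₃ = 5.3826581 − 0.0058405·(-0.7173419)/(-0.8424483) = 5.3776850;  |Δ| = 0.0049731
h(5.3776850) = -0.0000570
r₄ = 5.3776850 − (-0.0000570)·(-0.0049731)/(-0.0058975) = 5.3777331;  |Δ| = 0.0000481
|r₄ − r₃| = 0.0000481 < 10^{-3}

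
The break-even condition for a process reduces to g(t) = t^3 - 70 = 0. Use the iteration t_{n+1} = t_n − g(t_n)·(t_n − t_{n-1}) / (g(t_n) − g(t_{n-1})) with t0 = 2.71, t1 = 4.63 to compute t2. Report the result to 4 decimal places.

3.9222

g(2.71) = -50.097489, g(4.63) = 29.252847
t2 = 4.630000 − 29.252847·(4.630000 − 2.710000) / (29.252847 − (-50.097489)) = 4.630000 − (56.165466)/(79.350336) = 3.922184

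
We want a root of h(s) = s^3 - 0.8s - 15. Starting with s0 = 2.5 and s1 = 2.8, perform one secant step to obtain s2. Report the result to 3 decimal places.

h(2.5) = -1.37500, h(2.8) = 4.71200
s2 = 2.80000 − 4.71200·(2.80000 − 2.50000) / (4.71200 − (-1.37500)) = 2.80000 − (1.41360)/(6.08700) = 2.56777

2.568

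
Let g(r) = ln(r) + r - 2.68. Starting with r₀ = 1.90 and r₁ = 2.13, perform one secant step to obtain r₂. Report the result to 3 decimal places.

1.992

g(1.90) = -0.13815, g(2.13) = 0.20612
r₂ = 2.13000 − 0.20612·(2.13000 − 1.90000) / (0.20612 − (-0.13815)) = 2.13000 − (0.04741)/(0.34427) = 1.99229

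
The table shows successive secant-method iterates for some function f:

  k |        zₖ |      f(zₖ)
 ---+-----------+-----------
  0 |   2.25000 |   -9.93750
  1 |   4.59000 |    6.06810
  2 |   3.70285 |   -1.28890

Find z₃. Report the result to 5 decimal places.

z₃ = 3.70285 − (-1.28890)·(3.70285 − 4.59000) / (-1.28890 − 6.06810)
   = 3.70285 − (1.1434476)/(-7.3570000) = 3.8582731

3.85827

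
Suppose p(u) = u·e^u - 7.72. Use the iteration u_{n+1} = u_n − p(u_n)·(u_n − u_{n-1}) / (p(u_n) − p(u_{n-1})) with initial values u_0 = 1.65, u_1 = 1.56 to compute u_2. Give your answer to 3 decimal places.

1.583

p(1.65) = 0.87152, p(1.56) = -0.29624
u_2 = 1.56000 − (-0.29624)·(1.56000 − 1.65000) / (-0.29624 − 0.87152) = 1.56000 − (0.02666)/(-1.16776) = 1.58283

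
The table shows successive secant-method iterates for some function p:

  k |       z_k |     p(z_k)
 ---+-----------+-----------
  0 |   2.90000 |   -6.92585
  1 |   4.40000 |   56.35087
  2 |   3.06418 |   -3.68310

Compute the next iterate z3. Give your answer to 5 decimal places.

3.14613

z3 = 3.06418 − (-3.68310)·(3.06418 − 4.40000) / (-3.68310 − 56.35087)
   = 3.06418 − (4.9199586)/(-60.0339700) = 3.1461329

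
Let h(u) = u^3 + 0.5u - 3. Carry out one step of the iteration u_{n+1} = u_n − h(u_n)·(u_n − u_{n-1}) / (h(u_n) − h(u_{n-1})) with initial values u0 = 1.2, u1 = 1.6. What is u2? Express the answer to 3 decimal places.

1.305

h(1.2) = -0.67200, h(1.6) = 1.89600
u2 = 1.60000 − 1.89600·(1.60000 − 1.20000) / (1.89600 − (-0.67200)) = 1.60000 − (0.75840)/(2.56800) = 1.30467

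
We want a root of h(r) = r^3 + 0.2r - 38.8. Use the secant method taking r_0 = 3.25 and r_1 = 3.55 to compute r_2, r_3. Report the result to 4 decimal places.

h(3.25) = -3.821875, h(3.55) = 6.648875
r_2 = 3.550000 − 6.648875·(3.550000 − 3.250000) / (6.648875 − (-3.821875)) = 3.550000 − (1.994662)/(10.470750) = 3.359501
h(3.359501) = -0.211926
r_3 = 3.359501 − (-0.211926)·(3.359501 − 3.550000) / (-0.211926 − 6.648875) = 3.359501 − (0.040372)/(-6.860801) = 3.365386

3.3595, 3.3654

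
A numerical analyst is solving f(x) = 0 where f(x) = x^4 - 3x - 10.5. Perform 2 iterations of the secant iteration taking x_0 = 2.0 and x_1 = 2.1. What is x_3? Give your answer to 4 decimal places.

2.0169

f(2.0) = -0.500000, f(2.1) = 2.648100
x_2 = 2.100000 − 2.648100·(2.100000 − 2.000000) / (2.648100 − (-0.500000)) = 2.100000 − (0.264810)/(3.148100) = 2.015883
f(2.015883) = -0.033318
x_3 = 2.015883 − (-0.033318)·(2.015883 − 2.100000) / (-0.033318 − 2.648100) = 2.015883 − (0.002803)/(-2.681418) = 2.016928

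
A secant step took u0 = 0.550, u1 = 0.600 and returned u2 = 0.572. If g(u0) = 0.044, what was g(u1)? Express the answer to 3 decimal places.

-0.056

The secant line through (0.550, 0.044) and (0.600, g(u1)) crosses zero at u2 = 0.572.
So (0.550, 0.044), (0.600, g(u1)), (0.572, 0) are collinear:
g(u1) = 0.044 · (0.600 − 0.572) / (0.550 − 0.572) = 0.044 · (0.02800)/(-0.02200) = -0.05600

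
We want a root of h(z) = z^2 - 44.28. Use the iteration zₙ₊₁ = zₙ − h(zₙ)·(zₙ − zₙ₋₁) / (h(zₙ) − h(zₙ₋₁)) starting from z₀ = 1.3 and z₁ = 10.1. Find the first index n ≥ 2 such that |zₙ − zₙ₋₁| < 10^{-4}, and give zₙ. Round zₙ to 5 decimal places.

h(1.3) = -42.5900000, h(10.1) = 57.7300000
z₂ = 10.1000000 − 57.7300000·(8.8000000)/(100.3200000) = 5.0359649;  |Δ| = 5.0640351
h(5.0359649) = -18.9190574
z₃ = 5.0359649 − (-18.9190574)·(-5.0640351)/(-76.6490574) = 6.2859055;  |Δ| = 1.2499406
h(6.2859055) = -4.7673916
z₄ = 6.2859055 − (-4.7673916)·(1.2499406)/(14.1516658) = 6.7069836;  |Δ| = 0.4210781
h(6.7069836) = 0.7036294
z₅ = 6.7069836 − 0.7036294·(0.4210781)/(5.4710210) = 6.6528287;  |Δ| = 0.0541550
h(6.6528287) = -0.0198707
z₆ = 6.6528287 − (-0.0198707)·(-0.0541550)/(-0.7235001) = 6.6543160;  |Δ| = 0.0014873
h(6.6543160) = -0.0000783
z₇ = 6.6543160 − (-0.0000783)·(0.0014873)/(0.0197924) = 6.6543219;  |Δ| = 0.0000059
|z₇ − z₆| = 0.0000059 < 10^{-4}

n = 7, zₙ = 6.65432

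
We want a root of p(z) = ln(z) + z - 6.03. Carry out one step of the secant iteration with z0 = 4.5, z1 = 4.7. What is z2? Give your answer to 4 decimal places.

4.5213

p(4.5) = -0.025923, p(4.7) = 0.217563
z2 = 4.700000 − 0.217563·(4.700000 − 4.500000) / (0.217563 − (-0.025923)) = 4.700000 − (0.043513)/(0.243485) = 4.521293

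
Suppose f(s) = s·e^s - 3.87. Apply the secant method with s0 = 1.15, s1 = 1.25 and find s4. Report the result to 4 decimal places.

f(1.15) = -0.238078, f(1.25) = 0.492929
s2 = 1.250000 − 0.492929·(1.250000 − 1.150000) / (0.492929 − (-0.238078)) = 1.250000 − (0.049293)/(0.731007) = 1.182569
f(1.182569) = -0.011582
s3 = 1.182569 − (-0.011582)·(1.182569 − 1.250000) / (-0.011582 − 0.492929) = 1.182569 − (0.000781)/(-0.504510) = 1.184117
f(1.184117) = -0.000546
s4 = 1.184117 − (-0.000546)·(1.184117 − 1.182569) / (-0.000546 − (-0.011582)) = 1.184117 − (-0.000001)/(0.011036) = 1.184193

1.1842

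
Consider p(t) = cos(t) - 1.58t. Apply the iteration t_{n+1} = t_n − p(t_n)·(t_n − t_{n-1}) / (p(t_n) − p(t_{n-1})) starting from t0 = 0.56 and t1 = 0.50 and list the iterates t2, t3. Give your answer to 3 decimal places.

0.542, 0.542

p(0.56) = -0.03754, p(0.50) = 0.08758
t2 = 0.50000 − 0.08758·(0.50000 − 0.56000) / (0.08758 − (-0.03754)) = 0.50000 − (-0.00525)/(0.12513) = 0.54200
p(0.54200) = 0.00033
t3 = 0.54200 − 0.00033·(0.54200 − 0.50000) / (0.00033 − 0.08758) = 0.54200 − (0.00001)/(-0.08726) = 0.54215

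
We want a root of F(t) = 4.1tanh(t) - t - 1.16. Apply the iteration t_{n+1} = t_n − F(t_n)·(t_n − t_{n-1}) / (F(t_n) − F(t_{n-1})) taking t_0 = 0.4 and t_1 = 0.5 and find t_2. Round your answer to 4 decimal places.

F(0.4) = -0.002209, F(0.5) = 0.234680
t_2 = 0.500000 − 0.234680·(0.500000 − 0.400000) / (0.234680 − (-0.002209)) = 0.500000 − (0.023468)/(0.236890) = 0.400933

0.4009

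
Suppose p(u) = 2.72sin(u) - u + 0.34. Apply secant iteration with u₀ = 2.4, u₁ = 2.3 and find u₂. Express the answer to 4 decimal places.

p(2.4) = -0.222740, p(2.3) = 0.068318
u₂ = 2.300000 − 0.068318·(2.300000 − 2.400000) / (0.068318 − (-0.222740)) = 2.300000 − (-0.006832)/(0.291058) = 2.323472

2.3235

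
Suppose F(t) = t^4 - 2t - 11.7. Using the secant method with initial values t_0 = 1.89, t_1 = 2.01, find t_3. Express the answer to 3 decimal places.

F(1.89) = -2.72010, F(2.01) = 0.60241
t_2 = 2.01000 − 0.60241·(2.01000 − 1.89000) / (0.60241 − (-2.72010)) = 2.01000 − (0.07229)/(3.32251) = 1.98824
F(1.98824) = -0.04942
t_3 = 1.98824 − (-0.04942)·(1.98824 − 2.01000) / (-0.04942 − 0.60241) = 1.98824 − (0.00108)/(-0.65182) = 1.98989

1.990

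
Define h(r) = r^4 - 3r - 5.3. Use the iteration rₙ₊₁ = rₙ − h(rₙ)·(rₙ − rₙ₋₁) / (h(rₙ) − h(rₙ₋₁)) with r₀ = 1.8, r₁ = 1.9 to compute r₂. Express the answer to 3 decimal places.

1.809

h(1.8) = -0.20240, h(1.9) = 2.03210
r₂ = 1.90000 − 2.03210·(1.90000 − 1.80000) / (2.03210 − (-0.20240)) = 1.90000 − (0.20321)/(2.23450) = 1.80906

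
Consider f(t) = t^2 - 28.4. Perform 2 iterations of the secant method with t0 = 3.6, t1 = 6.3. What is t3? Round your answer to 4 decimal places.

f(3.6) = -15.440000, f(6.3) = 11.290000
t2 = 6.300000 − 11.290000·(6.300000 − 3.600000) / (11.290000 − (-15.440000)) = 6.300000 − (30.483000)/(26.730000) = 5.159596
f(5.159596) = -1.778570
t3 = 5.159596 − (-1.778570)·(5.159596 − 6.300000) / (-1.778570 − 11.290000) = 5.159596 − (2.028288)/(-13.068570) = 5.314799

5.3148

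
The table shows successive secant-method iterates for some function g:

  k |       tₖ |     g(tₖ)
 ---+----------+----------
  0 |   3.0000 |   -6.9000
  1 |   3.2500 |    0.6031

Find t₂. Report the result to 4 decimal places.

3.2299

t₂ = 3.2500 − 0.6031·(3.2500 − 3.0000) / (0.6031 − (-6.9000))
   = 3.2500 − (0.150775)/(7.503100) = 3.229905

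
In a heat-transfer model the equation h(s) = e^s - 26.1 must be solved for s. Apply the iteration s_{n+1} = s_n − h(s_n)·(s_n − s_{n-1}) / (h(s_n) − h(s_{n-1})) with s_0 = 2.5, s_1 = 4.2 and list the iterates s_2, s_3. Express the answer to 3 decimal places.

2.934, 3.127

h(2.5) = -13.91751, h(4.2) = 40.58633
s_2 = 4.20000 − 40.58633·(4.20000 − 2.50000) / (40.58633 − (-13.91751)) = 4.20000 − (68.99676)/(54.50384) = 2.93409
h(2.93409) = -7.29555
s_3 = 2.93409 − (-7.29555)·(2.93409 − 4.20000) / (-7.29555 − 40.58633) = 2.93409 − (9.23549)/(-47.88188) = 3.12697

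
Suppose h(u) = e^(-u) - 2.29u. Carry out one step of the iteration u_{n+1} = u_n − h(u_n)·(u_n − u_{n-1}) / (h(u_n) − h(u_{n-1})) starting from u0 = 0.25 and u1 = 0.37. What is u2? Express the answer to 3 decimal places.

0.318

h(0.25) = 0.20630, h(0.37) = -0.15657
u2 = 0.37000 − (-0.15657)·(0.37000 − 0.25000) / (-0.15657 − 0.20630) = 0.37000 − (-0.01879)/(-0.36287) = 0.31822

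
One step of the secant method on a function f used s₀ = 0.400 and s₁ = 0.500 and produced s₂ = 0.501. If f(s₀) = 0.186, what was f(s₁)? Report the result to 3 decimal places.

0.002

The secant line through (0.400, 0.186) and (0.500, f(s₁)) crosses zero at s₂ = 0.501.
So (0.400, 0.186), (0.500, f(s₁)), (0.501, 0) are collinear:
f(s₁) = 0.186 · (0.500 − 0.501) / (0.400 − 0.501) = 0.186 · (-0.00100)/(-0.10100) = 0.00184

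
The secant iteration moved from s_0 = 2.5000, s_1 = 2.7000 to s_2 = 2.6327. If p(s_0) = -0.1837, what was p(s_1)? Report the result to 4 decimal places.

The secant line through (2.5000, -0.1837) and (2.7000, p(s_1)) crosses zero at s_2 = 2.6327.
So (2.5000, -0.1837), (2.7000, p(s_1)), (2.6327, 0) are collinear:
p(s_1) = -0.1837 · (2.7000 − 2.6327) / (2.5000 − 2.6327) = -0.1837 · (0.067300)/(-0.132700) = 0.093165

0.0932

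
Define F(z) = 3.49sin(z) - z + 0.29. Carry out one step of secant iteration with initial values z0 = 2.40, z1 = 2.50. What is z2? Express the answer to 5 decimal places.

2.46709

F(2.40) = 0.2473665, F(2.50) = -0.1213322
z2 = 2.5000000 − (-0.1213322)·(2.5000000 − 2.4000000) / (-0.1213322 − 0.2473665) = 2.5000000 − (-0.0121332)/(-0.3686987) = 2.4670918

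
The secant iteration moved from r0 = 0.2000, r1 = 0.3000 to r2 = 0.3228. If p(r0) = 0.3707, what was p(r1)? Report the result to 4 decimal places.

0.0688

The secant line through (0.2000, 0.3707) and (0.3000, p(r1)) crosses zero at r2 = 0.3228.
So (0.2000, 0.3707), (0.3000, p(r1)), (0.3228, 0) are collinear:
p(r1) = 0.3707 · (0.3000 − 0.3228) / (0.2000 − 0.3228) = 0.3707 · (-0.022800)/(-0.122800) = 0.068827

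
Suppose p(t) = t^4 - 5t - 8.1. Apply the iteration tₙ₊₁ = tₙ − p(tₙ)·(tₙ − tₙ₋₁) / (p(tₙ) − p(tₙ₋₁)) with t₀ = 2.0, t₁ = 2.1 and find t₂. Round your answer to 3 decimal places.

2.071

p(2.0) = -2.10000, p(2.1) = 0.84810
t₂ = 2.10000 − 0.84810·(2.10000 − 2.00000) / (0.84810 − (-2.10000)) = 2.10000 − (0.08481)/(2.94810) = 2.07123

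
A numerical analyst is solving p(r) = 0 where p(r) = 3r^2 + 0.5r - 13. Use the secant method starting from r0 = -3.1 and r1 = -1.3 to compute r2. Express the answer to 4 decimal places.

-1.9756

p(-3.1) = 14.280000, p(-1.3) = -8.580000
r2 = -1.300000 − (-8.580000)·(-1.300000 − (-3.100000)) / (-8.580000 − 14.280000) = -1.300000 − (-15.444000)/(-22.860000) = -1.975591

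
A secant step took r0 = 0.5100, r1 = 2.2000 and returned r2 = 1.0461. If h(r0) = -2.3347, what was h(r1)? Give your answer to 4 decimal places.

The secant line through (0.5100, -2.3347) and (2.2000, h(r1)) crosses zero at r2 = 1.0461.
So (0.5100, -2.3347), (2.2000, h(r1)), (1.0461, 0) are collinear:
h(r1) = -2.3347 · (2.2000 − 1.0461) / (0.5100 − 1.0461) = -2.3347 · (1.153900)/(-0.536100) = 5.025201

5.0252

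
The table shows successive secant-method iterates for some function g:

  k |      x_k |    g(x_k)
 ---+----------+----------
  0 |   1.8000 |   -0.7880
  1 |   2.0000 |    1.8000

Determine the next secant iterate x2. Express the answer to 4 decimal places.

1.8609

x2 = 2.0000 − 1.8000·(2.0000 − 1.8000) / (1.8000 − (-0.7880))
   = 2.0000 − (0.360000)/(2.588000) = 1.860896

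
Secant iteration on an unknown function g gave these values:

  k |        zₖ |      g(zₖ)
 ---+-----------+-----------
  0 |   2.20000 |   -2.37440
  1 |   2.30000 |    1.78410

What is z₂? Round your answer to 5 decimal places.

2.25710

z₂ = 2.30000 − 1.78410·(2.30000 − 2.20000) / (1.78410 − (-2.37440))
   = 2.30000 − (0.1784100)/(4.1585000) = 2.2570975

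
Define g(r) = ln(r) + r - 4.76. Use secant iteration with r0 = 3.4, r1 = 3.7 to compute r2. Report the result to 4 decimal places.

g(3.4) = -0.136225, g(3.7) = 0.248333
r2 = 3.700000 − 0.248333·(3.700000 − 3.400000) / (0.248333 − (-0.136225)) = 3.700000 − (0.074500)/(0.384557) = 3.506271

3.5063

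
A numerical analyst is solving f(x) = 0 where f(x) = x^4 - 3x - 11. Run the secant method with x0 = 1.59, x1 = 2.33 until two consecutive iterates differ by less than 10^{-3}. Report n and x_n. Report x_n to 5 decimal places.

f(1.59) = -9.3787104, f(2.33) = 11.4829552
x2 = 2.3300000 − 11.4829552·(0.7400000)/(20.8616656) = 1.9226794;  |Δ| = 0.4073206
f(1.9226794) = -3.1024772
x3 = 1.9226794 − (-3.1024772)·(-0.4073206)/(-14.5854324) = 2.0093208;  |Δ| = 0.0866414
f(2.0093208) = -0.7276049
x4 = 2.0093208 − (-0.7276049)·(0.0866414)/(2.3748723) = 2.0358657;  |Δ| = 0.0265449
f(2.0358657) = 0.0713487
x5 = 2.0358657 − 0.0713487·(0.0265449)/(0.7989535) = 2.0334952;  |Δ| = 0.0023705
f(2.0334952) = -0.0014117
x6 = 2.0334952 − (-0.0014117)·(-0.0023705)/(-0.0727604) = 2.0335412;  |Δ| = 0.0000460
|x6 − x5| = 0.0000460 < 10^{-3}

n = 6, x_n = 2.03354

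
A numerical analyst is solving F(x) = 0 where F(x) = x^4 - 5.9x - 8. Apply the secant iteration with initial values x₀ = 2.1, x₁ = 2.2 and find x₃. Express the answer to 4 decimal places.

F(2.1) = -0.941900, F(2.2) = 2.445600
x₂ = 2.200000 − 2.445600·(2.200000 − 2.100000) / (2.445600 − (-0.941900)) = 2.200000 − (0.244560)/(3.387500) = 2.127805
F(2.127805) = -0.055298
x₃ = 2.127805 − (-0.055298)·(2.127805 − 2.200000) / (-0.055298 − 2.445600) = 2.127805 − (0.003992)/(-2.500898) = 2.129401

2.1294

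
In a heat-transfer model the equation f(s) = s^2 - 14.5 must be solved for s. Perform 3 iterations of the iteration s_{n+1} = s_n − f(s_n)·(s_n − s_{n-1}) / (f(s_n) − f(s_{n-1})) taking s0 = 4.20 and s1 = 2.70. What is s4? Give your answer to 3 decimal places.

3.808

f(4.20) = 3.14000, f(2.70) = -7.21000
s2 = 2.70000 − (-7.21000)·(2.70000 − 4.20000) / (-7.21000 − 3.14000) = 2.70000 − (10.81500)/(-10.35000) = 3.74493
f(3.74493) = -0.47552
s3 = 3.74493 − (-0.47552)·(3.74493 − 2.70000) / (-0.47552 − (-7.21000)) = 3.74493 − (-0.49688)/(6.73448) = 3.81871
f(3.81871) = 0.08254
s4 = 3.81871 − 0.08254·(3.81871 − 3.74493) / (0.08254 − (-0.47552)) = 3.81871 − (0.00609)/(0.55806) = 3.80780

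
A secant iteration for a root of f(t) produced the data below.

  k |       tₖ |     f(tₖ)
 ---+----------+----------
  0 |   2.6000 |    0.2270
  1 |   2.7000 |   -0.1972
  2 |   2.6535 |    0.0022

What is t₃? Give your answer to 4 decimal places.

2.6540

t₃ = 2.6535 − 0.0022·(2.6535 − 2.7000) / (0.0022 − (-0.1972))
   = 2.6535 − (-0.000102)/(0.199400) = 2.654013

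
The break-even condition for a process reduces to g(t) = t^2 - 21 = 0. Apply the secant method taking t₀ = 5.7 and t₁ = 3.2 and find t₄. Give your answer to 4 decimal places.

g(5.7) = 11.490000, g(3.2) = -10.760000
t₂ = 3.200000 − (-10.760000)·(3.200000 − 5.700000) / (-10.760000 − 11.490000) = 3.200000 − (26.900000)/(-22.250000) = 4.408989
g(4.408989) = -1.560818
t₃ = 4.408989 − (-1.560818)·(4.408989 − 3.200000) / (-1.560818 − (-10.760000)) = 4.408989 − (-1.887012)/(9.199182) = 4.614117
g(4.614117) = 0.290075
t₄ = 4.614117 − 0.290075·(4.614117 − 4.408989) / (0.290075 − (-1.560818)) = 4.614117 − (0.059503)/(1.850893) = 4.581969

4.5820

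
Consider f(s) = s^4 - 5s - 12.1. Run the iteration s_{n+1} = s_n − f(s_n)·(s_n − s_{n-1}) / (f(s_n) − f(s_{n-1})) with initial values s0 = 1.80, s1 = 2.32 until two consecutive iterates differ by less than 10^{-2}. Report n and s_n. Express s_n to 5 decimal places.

f(1.80) = -10.6024000, f(2.32) = 5.2702298
s2 = 2.3200000 − 5.2702298·(0.5200000)/(15.8726298) = 2.1473431;  |Δ| = 0.1726569
f(2.1473431) = -1.5746356
s3 = 2.1473431 − (-1.5746356)·(-0.1726569)/(-6.8448654) = 2.1870622;  |Δ| = 0.0397191
f(2.1870622) = -0.1559177
s4 = 2.1870622 − (-0.1559177)·(0.0397191)/(1.4187180) = 2.1914273;  |Δ| = 0.0043651
|s4 − s3| = 0.0043651 < 10^{-2}

n = 4, s_n = 2.19143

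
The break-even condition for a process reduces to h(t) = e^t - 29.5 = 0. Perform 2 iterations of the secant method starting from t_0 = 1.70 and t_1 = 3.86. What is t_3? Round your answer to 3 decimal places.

h(1.70) = -24.02605, h(3.86) = 17.96535
t_2 = 3.86000 − 17.96535·(3.86000 − 1.70000) / (17.96535 − (-24.02605)) = 3.86000 − (38.80516)/(41.99140) = 2.93588
h(2.93588) = -10.66195
t_3 = 2.93588 − (-10.66195)·(2.93588 − 3.86000) / (-10.66195 − 17.96535) = 2.93588 − (9.85294)/(-28.62731) = 3.28006

3.280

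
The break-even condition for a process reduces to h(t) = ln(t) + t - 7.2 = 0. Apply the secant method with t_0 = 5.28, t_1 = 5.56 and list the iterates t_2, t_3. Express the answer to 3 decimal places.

5.496, 5.496

h(5.28) = -0.25607, h(5.56) = 0.07560
t_2 = 5.56000 − 0.07560·(5.56000 − 5.28000) / (0.07560 − (-0.25607)) = 5.56000 − (0.02117)/(0.33167) = 5.49618
h(5.49618) = 0.00023
t_3 = 5.49618 − 0.00023·(5.49618 − 5.56000) / (0.00023 − 0.07560) = 5.49618 − (-0.00001)/(-0.07537) = 5.49598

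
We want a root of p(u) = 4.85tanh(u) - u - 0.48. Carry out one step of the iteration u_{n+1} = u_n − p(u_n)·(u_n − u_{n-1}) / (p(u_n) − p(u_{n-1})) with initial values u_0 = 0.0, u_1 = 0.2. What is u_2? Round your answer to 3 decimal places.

p(0.0) = -0.48000, p(0.2) = 0.27727
u_2 = 0.20000 − 0.27727·(0.20000 − 0.00000) / (0.27727 − (-0.48000)) = 0.20000 − (0.05545)/(0.75727) = 0.12677

0.127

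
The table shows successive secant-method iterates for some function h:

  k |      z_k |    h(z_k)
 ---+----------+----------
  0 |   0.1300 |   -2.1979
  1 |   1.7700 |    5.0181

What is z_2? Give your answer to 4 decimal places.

z_2 = 1.7700 − 5.0181·(1.7700 − 0.1300) / (5.0181 − (-2.1979))
   = 1.7700 − (8.229684)/(7.216000) = 0.629523

0.6295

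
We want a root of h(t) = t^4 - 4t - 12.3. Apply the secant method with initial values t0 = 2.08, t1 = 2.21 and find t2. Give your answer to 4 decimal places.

2.1336

h(2.08) = -1.902263, h(2.21) = 2.714433
t2 = 2.210000 − 2.714433·(2.210000 − 2.080000) / (2.714433 − (-1.902263)) = 2.210000 − (0.352876)/(4.616696) = 2.133565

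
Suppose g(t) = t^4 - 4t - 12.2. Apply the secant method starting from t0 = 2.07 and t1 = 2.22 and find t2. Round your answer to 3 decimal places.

2.130

g(2.07) = -2.11963, g(2.22) = 3.20913
t2 = 2.22000 − 3.20913·(2.22000 − 2.07000) / (3.20913 − (-2.11963)) = 2.22000 − (0.48137)/(5.32876) = 2.12967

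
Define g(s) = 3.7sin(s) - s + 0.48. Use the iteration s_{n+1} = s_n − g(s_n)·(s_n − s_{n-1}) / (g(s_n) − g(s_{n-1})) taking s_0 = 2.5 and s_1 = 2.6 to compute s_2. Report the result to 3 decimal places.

g(2.5) = 0.19435, g(2.6) = -0.21264
s_2 = 2.60000 − (-0.21264)·(2.60000 − 2.50000) / (-0.21264 − 0.19435) = 2.60000 − (-0.02126)/(-0.40699) = 2.54775

2.548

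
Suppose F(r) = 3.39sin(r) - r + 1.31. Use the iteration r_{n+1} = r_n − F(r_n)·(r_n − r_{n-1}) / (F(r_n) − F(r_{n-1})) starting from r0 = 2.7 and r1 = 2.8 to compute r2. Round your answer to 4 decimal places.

F(2.7) = 0.058818, F(2.8) = -0.354390
r2 = 2.800000 − (-0.354390)·(2.800000 − 2.700000) / (-0.354390 − 0.058818) = 2.800000 − (-0.035439)/(-0.413208) = 2.714234

2.7142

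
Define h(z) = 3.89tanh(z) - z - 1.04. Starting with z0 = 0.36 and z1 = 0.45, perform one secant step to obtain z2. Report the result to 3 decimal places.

h(0.36) = -0.05712, h(0.45) = 0.15119
z2 = 0.45000 − 0.15119·(0.45000 − 0.36000) / (0.15119 − (-0.05712)) = 0.45000 − (0.01361)/(0.20830) = 0.38468

0.385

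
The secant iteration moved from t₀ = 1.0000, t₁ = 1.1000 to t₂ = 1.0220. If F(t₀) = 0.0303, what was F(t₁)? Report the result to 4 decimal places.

The secant line through (1.0000, 0.0303) and (1.1000, F(t₁)) crosses zero at t₂ = 1.0220.
So (1.0000, 0.0303), (1.1000, F(t₁)), (1.0220, 0) are collinear:
F(t₁) = 0.0303 · (1.1000 − 1.0220) / (1.0000 − 1.0220) = 0.0303 · (0.078000)/(-0.022000) = -0.107427

-0.1074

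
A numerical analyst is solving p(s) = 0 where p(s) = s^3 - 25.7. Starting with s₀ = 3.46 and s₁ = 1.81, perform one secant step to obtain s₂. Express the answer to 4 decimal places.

p(3.46) = 15.721736, p(1.81) = -19.770259
s₂ = 1.810000 − (-19.770259)·(1.810000 − 3.460000) / (-19.770259 − 15.721736) = 1.810000 − (32.620927)/(-35.491995) = 2.729107

2.7291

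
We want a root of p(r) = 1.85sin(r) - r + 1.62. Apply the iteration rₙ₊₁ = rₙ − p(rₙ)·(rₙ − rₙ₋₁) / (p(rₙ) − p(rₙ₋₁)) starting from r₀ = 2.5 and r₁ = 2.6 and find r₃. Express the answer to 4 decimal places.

p(2.5) = 0.227173, p(2.6) = -0.026322
r₂ = 2.600000 − (-0.026322)·(2.600000 − 2.500000) / (-0.026322 − 0.227173) = 2.600000 − (-0.002632)/(-0.253496) = 2.589616
p(2.589616) = 0.000470
r₃ = 2.589616 − 0.000470·(2.589616 − 2.600000) / (0.000470 − (-0.026322)) = 2.589616 − (-0.000005)/(0.026793) = 2.589799

2.5898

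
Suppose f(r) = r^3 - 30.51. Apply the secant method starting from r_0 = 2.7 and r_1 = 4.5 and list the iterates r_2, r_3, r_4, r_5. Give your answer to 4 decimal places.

2.9728, 3.0726, 3.1274, 3.1247

f(2.7) = -10.827000, f(4.5) = 60.615000
r_2 = 4.500000 − 60.615000·(4.500000 − 2.700000) / (60.615000 − (-10.827000)) = 4.500000 − (109.107000)/(71.442000) = 2.972789
f(2.972789) = -4.238050
r_3 = 2.972789 − (-4.238050)·(2.972789 − 4.500000) / (-4.238050 − 60.615000) = 2.972789 − (6.472396)/(-64.853050) = 3.072590
f(3.072590) = -1.502262
r_4 = 3.072590 − (-1.502262)·(3.072590 − 2.972789) / (-1.502262 − (-4.238050)) = 3.072590 − (-0.149927)/(2.735788) = 3.127392
f(3.127392) = 0.077717
r_5 = 3.127392 − 0.077717·(3.127392 − 3.072590) / (0.077717 − (-1.502262)) = 3.127392 − (0.004259)/(1.579979) = 3.124697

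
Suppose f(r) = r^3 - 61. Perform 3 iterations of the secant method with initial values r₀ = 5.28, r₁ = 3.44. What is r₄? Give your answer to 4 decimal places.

f(5.28) = 86.197952, f(3.44) = -20.292416
r₂ = 3.440000 − (-20.292416)·(3.440000 − 5.280000) / (-20.292416 − 86.197952) = 3.440000 − (37.338045)/(-106.490368) = 3.790624
f(3.790624) = -6.533180
r₃ = 3.790624 − (-6.533180)·(3.790624 − 3.440000) / (-6.533180 − (-20.292416)) = 3.790624 − (-2.290688)/(13.759236) = 3.957107
f(3.957107) = 0.963151
r₄ = 3.957107 − 0.963151·(3.957107 − 3.790624) / (0.963151 − (-6.533180)) = 3.957107 − (0.160349)/(7.496331) = 3.935717

3.9357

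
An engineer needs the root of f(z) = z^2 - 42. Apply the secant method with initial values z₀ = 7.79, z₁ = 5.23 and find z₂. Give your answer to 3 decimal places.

f(7.79) = 18.68410, f(5.23) = -14.64710
z₂ = 5.23000 − (-14.64710)·(5.23000 − 7.79000) / (-14.64710 − 18.68410) = 5.23000 − (37.49658)/(-33.33120) = 6.35497

6.355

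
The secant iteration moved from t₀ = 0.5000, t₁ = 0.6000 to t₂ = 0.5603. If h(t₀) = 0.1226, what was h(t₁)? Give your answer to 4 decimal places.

-0.0807

The secant line through (0.5000, 0.1226) and (0.6000, h(t₁)) crosses zero at t₂ = 0.5603.
So (0.5000, 0.1226), (0.6000, h(t₁)), (0.5603, 0) are collinear:
h(t₁) = 0.1226 · (0.6000 − 0.5603) / (0.5000 − 0.5603) = 0.1226 · (0.039700)/(-0.060300) = -0.080717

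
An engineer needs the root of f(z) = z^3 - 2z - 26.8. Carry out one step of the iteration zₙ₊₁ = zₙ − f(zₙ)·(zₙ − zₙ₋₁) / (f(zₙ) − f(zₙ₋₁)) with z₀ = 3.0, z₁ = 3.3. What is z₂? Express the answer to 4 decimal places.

f(3.0) = -5.800000, f(3.3) = 2.537000
z₂ = 3.300000 − 2.537000·(3.300000 − 3.000000) / (2.537000 − (-5.800000)) = 3.300000 − (0.761100)/(8.337000) = 3.208708

3.2087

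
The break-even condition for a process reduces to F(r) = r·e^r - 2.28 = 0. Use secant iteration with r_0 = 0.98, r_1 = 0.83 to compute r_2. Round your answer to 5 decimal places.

F(0.98) = 0.3311671, F(0.83) = -0.3765454
r_2 = 0.8300000 − (-0.3765454)·(0.8300000 − 0.9800000) / (-0.3765454 − 0.3311671) = 0.8300000 − (0.0564818)/(-0.7077126) = 0.9098090

0.90981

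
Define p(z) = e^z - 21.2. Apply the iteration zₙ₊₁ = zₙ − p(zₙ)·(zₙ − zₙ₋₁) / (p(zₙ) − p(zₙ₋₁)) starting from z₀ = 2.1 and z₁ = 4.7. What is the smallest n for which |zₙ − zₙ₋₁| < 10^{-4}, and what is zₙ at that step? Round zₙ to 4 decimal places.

p(2.1) = -13.033830, p(4.7) = 88.747172
z₂ = 4.700000 − 88.747172·(2.600000)/(101.781003) = 2.432950;  |Δ| = 2.267050
p(2.432950) = -9.807563
z₃ = 2.432950 − (-9.807563)·(-2.267050)/(-98.554735) = 2.658553;  |Δ| = 0.225603
p(2.658553) = -6.924387
z₄ = 2.658553 − (-6.924387)·(0.225603)/(2.883175) = 3.200373;  |Δ| = 0.541820
p(3.200373) = 3.341675
z₅ = 3.200373 − 3.341675·(0.541820)/(10.266062) = 3.024006;  |Δ| = 0.176366
p(3.024006) = -0.626445
z₆ = 3.024006 − (-0.626445)·(-0.176366)/(-3.968120) = 3.051849;  |Δ| = 0.027843
p(3.051849) = -0.045570
z₇ = 3.051849 − (-0.045570)·(0.027843)/(0.580876) = 3.054034;  |Δ| = 0.002184
p(3.054034) = 0.000688
z₈ = 3.054034 − 0.000688·(0.002184)/(0.046258) = 3.054001;  |Δ| = 0.000032
|z₈ − z₇| = 0.000032 < 10^{-4}

n = 8, zₙ = 3.0540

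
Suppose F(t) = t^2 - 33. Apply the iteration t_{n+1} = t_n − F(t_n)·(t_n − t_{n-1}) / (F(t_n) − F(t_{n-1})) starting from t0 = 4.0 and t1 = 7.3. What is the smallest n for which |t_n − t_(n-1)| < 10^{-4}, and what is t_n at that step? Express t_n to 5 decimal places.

F(4.0) = -17.0000000, F(7.3) = 20.2900000
t2 = 7.3000000 − 20.2900000·(3.3000000)/(37.2900000) = 5.5044248;  |Δ| = 1.7955752
F(5.5044248) = -2.7013079
t3 = 5.5044248 − (-2.7013079)·(-1.7955752)/(-22.9913079) = 5.7153915;  |Δ| = 0.2109667
F(5.7153915) = -0.3342997
t4 = 5.7153915 − (-0.3342997)·(0.2109667)/(2.3670082) = 5.7451870;  |Δ| = 0.0297955
F(5.7451870) = 0.0071736
t5 = 5.7451870 − 0.0071736·(0.0297955)/(0.3414733) = 5.7445611;  |Δ| = 0.0006259
F(5.7445611) = -0.0000183
t6 = 5.7445611 − (-0.0000183)·(-0.0006259)/(-0.0071919) = 5.7445626;  |Δ| = 0.0000016
|t6 − t5| = 0.0000016 < 10^{-4}

n = 6, t_n = 5.74456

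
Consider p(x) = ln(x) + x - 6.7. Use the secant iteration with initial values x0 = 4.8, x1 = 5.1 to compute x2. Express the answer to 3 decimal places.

p(4.8) = -0.33138, p(5.1) = 0.02924
x2 = 5.10000 − 0.02924·(5.10000 − 4.80000) / (0.02924 − (-0.33138)) = 5.10000 − (0.00877)/(0.36062) = 5.07568

5.076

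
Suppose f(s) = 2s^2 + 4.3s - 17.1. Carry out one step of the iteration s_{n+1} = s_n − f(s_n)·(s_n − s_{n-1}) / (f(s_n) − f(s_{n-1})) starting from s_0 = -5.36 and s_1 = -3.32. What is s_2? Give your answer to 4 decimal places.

f(-5.36) = 17.311200, f(-3.32) = -9.331200
s_2 = -3.320000 − (-9.331200)·(-3.320000 − (-5.360000)) / (-9.331200 − 17.311200) = -3.320000 − (-19.035648)/(-26.642400) = -4.034487

-4.0345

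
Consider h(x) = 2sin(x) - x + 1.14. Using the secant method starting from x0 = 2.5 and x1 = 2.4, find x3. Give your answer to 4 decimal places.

2.4364

h(2.5) = -0.163056, h(2.4) = 0.090926
x2 = 2.400000 − 0.090926·(2.400000 − 2.500000) / (0.090926 − (-0.163056)) = 2.400000 − (-0.009093)/(0.253982) = 2.435800
h(2.435800) = 0.001474
x3 = 2.435800 − 0.001474·(2.435800 − 2.400000) / (0.001474 − 0.090926) = 2.435800 − (0.000053)/(-0.089452) = 2.436390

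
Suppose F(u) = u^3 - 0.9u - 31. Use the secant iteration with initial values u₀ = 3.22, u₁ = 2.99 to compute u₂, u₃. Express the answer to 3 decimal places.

3.238, 3.237

F(3.22) = -0.51175, F(2.99) = -6.96010
u₂ = 2.99000 − (-6.96010)·(2.99000 − 3.22000) / (-6.96010 − (-0.51175)) = 2.99000 − (1.60082)/(-6.44835) = 3.23825
F(3.23825) = 0.04281
u₃ = 3.23825 − 0.04281·(3.23825 − 2.99000) / (0.04281 − (-6.96010)) = 3.23825 − (0.01063)/(7.00291) = 3.23674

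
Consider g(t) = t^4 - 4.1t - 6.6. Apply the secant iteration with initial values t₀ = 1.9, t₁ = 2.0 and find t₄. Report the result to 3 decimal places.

1.955

g(1.9) = -1.35790, g(2.0) = 1.20000
t₂ = 2.00000 − 1.20000·(2.00000 − 1.90000) / (1.20000 − (-1.35790)) = 2.00000 − (0.12000)/(2.55790) = 1.95309
g(1.95309) = -0.05689
t₃ = 1.95309 − (-0.05689)·(1.95309 − 2.00000) / (-0.05689 − 1.20000) = 1.95309 − (0.00267)/(-1.25689) = 1.95521
g(1.95521) = -0.00221
t₄ = 1.95521 − (-0.00221)·(1.95521 − 1.95309) / (-0.00221 − (-0.05689)) = 1.95521 − (0.00000)/(0.05467) = 1.95530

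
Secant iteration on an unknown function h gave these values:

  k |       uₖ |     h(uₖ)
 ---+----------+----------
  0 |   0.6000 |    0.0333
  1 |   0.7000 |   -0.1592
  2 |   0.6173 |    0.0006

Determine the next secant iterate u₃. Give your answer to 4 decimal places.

u₃ = 0.6173 − 0.0006·(0.6173 − 0.7000) / (0.0006 − (-0.1592))
   = 0.6173 − (-0.000050)/(0.159800) = 0.617611

0.6176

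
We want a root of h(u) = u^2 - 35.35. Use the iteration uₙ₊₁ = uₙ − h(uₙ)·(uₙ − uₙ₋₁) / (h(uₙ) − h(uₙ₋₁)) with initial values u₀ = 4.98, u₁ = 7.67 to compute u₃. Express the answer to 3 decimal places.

5.929

h(4.98) = -10.54960, h(7.67) = 23.47890
u₂ = 7.67000 − 23.47890·(7.67000 − 4.98000) / (23.47890 − (-10.54960)) = 7.67000 − (63.15824)/(34.02850) = 5.81396
h(5.81396) = -1.54786
u₃ = 5.81396 − (-1.54786)·(5.81396 − 7.67000) / (-1.54786 − 23.47890) = 5.81396 − (2.87290)/(-25.02676) = 5.92875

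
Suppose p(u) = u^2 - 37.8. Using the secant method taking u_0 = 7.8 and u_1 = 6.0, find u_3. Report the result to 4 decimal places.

6.1484

p(7.8) = 23.040000, p(6.0) = -1.800000
u_2 = 6.000000 − (-1.800000)·(6.000000 − 7.800000) / (-1.800000 − 23.040000) = 6.000000 − (3.240000)/(-24.840000) = 6.130435
p(6.130435) = -0.217769
u_3 = 6.130435 − (-0.217769)·(6.130435 − 6.000000) / (-0.217769 − (-1.800000)) = 6.130435 − (-0.028405)/(1.582231) = 6.148387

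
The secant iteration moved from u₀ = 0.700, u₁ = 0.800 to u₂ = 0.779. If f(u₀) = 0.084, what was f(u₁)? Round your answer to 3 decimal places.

The secant line through (0.700, 0.084) and (0.800, f(u₁)) crosses zero at u₂ = 0.779.
So (0.700, 0.084), (0.800, f(u₁)), (0.779, 0) are collinear:
f(u₁) = 0.084 · (0.800 − 0.779) / (0.700 − 0.779) = 0.084 · (0.02100)/(-0.07900) = -0.02233

-0.022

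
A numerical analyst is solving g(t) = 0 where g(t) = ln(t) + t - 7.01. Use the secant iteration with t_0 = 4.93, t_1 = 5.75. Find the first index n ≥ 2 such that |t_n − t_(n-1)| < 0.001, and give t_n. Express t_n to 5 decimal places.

g(4.93) = -0.4846610, g(5.75) = 0.4891999
t_2 = 5.7500000 − 0.4891999·(0.8200000)/(0.9738609) = 5.3380891;  |Δ| = 0.4119109
g(5.3380891) = 0.0029569
t_3 = 5.3380891 − 0.0029569·(-0.4119109)/(-0.4862430) = 5.3355843;  |Δ| = 0.0025049
g(5.3355843) = -0.0000173
t_4 = 5.3355843 − (-0.0000173)·(-0.0025049)/(-0.0029742) = 5.3355989;  |Δ| = 0.0000146
|t_4 − t_3| = 0.0000146 < 0.001

n = 4, t_n = 5.33560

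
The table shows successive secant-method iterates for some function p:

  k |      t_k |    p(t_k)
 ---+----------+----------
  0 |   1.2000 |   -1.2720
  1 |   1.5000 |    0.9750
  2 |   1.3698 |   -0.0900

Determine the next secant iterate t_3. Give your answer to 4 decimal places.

1.3808

t_3 = 1.3698 − (-0.0900)·(1.3698 − 1.5000) / (-0.0900 − 0.9750)
   = 1.3698 − (0.011718)/(-1.065000) = 1.380803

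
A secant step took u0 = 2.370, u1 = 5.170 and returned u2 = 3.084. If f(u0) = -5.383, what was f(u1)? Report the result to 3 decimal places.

The secant line through (2.370, -5.383) and (5.170, f(u1)) crosses zero at u2 = 3.084.
So (2.370, -5.383), (5.170, f(u1)), (3.084, 0) are collinear:
f(u1) = -5.383 · (5.170 − 3.084) / (2.370 − 3.084) = -5.383 · (2.08600)/(-0.71400) = 15.72680

15.727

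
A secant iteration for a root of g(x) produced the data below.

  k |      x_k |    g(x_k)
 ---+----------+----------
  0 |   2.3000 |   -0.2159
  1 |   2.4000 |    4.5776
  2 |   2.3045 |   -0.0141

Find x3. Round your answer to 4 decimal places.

x3 = 2.3045 − (-0.0141)·(2.3045 − 2.4000) / (-0.0141 − 4.5776)
   = 2.3045 − (0.001347)/(-4.591700) = 2.304793

2.3048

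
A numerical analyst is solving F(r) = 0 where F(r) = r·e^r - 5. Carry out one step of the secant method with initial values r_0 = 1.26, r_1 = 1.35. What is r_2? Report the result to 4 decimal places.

1.3256

F(1.26) = -0.557969, F(1.35) = 0.207524
r_2 = 1.350000 − 0.207524·(1.350000 − 1.260000) / (0.207524 − (-0.557969)) = 1.350000 − (0.018677)/(0.765493) = 1.325601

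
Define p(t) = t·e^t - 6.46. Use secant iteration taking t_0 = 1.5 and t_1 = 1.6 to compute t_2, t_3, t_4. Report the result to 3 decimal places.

p(1.5) = 0.26253, p(1.6) = 1.46485
t_2 = 1.60000 − 1.46485·(1.60000 − 1.50000) / (1.46485 − 0.26253) = 1.60000 − (0.14649)/(1.20232) = 1.47816
p(1.47816) = 0.02159
t_3 = 1.47816 − 0.02159·(1.47816 − 1.60000) / (0.02159 − 1.46485) = 1.47816 − (-0.00263)/(-1.44326) = 1.47634
p(1.47634) = 0.00181
t_4 = 1.47634 − 0.00181·(1.47634 − 1.47816) / (0.00181 − 0.02159) = 1.47634 − (0.00000)/(-0.01978) = 1.47618

1.478, 1.476, 1.476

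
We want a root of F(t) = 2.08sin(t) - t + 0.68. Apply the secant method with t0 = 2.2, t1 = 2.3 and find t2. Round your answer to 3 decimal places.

2.270

F(2.2) = 0.16167, F(2.3) = -0.06893
t2 = 2.30000 − (-0.06893)·(2.30000 − 2.20000) / (-0.06893 − 0.16167) = 2.30000 − (-0.00689)/(-0.23061) = 2.27011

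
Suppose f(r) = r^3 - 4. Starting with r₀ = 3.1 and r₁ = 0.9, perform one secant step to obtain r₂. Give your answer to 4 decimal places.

f(3.1) = 25.791000, f(0.9) = -3.271000
r₂ = 0.900000 − (-3.271000)·(0.900000 − 3.100000) / (-3.271000 − 25.791000) = 0.900000 − (7.196200)/(-29.062000) = 1.147615

1.1476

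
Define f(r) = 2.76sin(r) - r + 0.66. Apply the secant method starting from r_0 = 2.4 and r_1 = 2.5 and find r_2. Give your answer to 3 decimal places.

f(2.4) = 0.12428, f(2.5) = -0.18822
r_2 = 2.50000 − (-0.18822)·(2.50000 − 2.40000) / (-0.18822 − 0.12428) = 2.50000 − (-0.01882)/(-0.31250) = 2.43977

2.440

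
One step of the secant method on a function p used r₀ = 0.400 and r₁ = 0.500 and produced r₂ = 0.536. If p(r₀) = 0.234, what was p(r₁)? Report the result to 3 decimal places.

The secant line through (0.400, 0.234) and (0.500, p(r₁)) crosses zero at r₂ = 0.536.
So (0.400, 0.234), (0.500, p(r₁)), (0.536, 0) are collinear:
p(r₁) = 0.234 · (0.500 − 0.536) / (0.400 − 0.536) = 0.234 · (-0.03600)/(-0.13600) = 0.06194

0.062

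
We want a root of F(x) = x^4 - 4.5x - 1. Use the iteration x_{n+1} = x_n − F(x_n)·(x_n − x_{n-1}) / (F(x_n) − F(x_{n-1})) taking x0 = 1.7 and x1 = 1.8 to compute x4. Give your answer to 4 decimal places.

F(1.7) = -0.297900, F(1.8) = 1.397600
x2 = 1.800000 − 1.397600·(1.800000 − 1.700000) / (1.397600 − (-0.297900)) = 1.800000 − (0.139760)/(1.695500) = 1.717570
F(1.717570) = -0.026289
x3 = 1.717570 − (-0.026289)·(1.717570 − 1.800000) / (-0.026289 − 1.397600) = 1.717570 − (0.002167)/(-1.423889) = 1.719092
F(1.719092) = -0.002251
x4 = 1.719092 − (-0.002251)·(1.719092 − 1.717570) / (-0.002251 − (-0.026289)) = 1.719092 − (-0.000003)/(0.024037) = 1.719234

1.7192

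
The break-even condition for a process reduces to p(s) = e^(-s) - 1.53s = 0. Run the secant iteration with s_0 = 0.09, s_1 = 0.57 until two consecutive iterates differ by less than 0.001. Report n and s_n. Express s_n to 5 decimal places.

n = 4, s_n = 0.42661

p(0.09) = 0.7762312, p(0.57) = -0.3065746
s_2 = 0.5700000 − (-0.3065746)·(0.4800000)/(-1.0828057) = 0.4340977;  |Δ| = 0.1359023
p(0.4340977) = -0.0163205
s_3 = 0.4340977 − (-0.0163205)·(-0.1359023)/(0.2902540) = 0.4264561;  |Δ| = 0.0076416
p(0.4264561) = 0.0003406
s_4 = 0.4264561 − 0.0003406·(-0.0076416)/(0.0166612) = 0.4266124;  |Δ| = 0.0001562
|s_4 − s_3| = 0.0001562 < 0.001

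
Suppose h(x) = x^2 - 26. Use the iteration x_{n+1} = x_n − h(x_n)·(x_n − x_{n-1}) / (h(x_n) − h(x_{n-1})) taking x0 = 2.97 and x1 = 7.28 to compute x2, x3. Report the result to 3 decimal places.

4.646, 5.016

h(2.97) = -17.17910, h(7.28) = 26.99840
x2 = 7.28000 − 26.99840·(7.28000 − 2.97000) / (26.99840 − (-17.17910)) = 7.28000 − (116.36310)/(44.17750) = 4.64601
h(4.64601) = -4.41459
x3 = 4.64601 − (-4.41459)·(4.64601 − 7.28000) / (-4.41459 − 26.99840) = 4.64601 − (11.62800)/(-31.41299) = 5.01617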